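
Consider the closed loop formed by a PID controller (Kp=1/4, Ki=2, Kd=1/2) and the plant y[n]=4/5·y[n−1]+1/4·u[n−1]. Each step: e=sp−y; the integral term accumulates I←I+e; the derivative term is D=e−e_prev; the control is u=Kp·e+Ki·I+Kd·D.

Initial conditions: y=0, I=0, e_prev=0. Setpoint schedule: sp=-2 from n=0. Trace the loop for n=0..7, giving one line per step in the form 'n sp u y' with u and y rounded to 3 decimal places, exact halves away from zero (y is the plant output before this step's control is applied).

(exact arithmetic carried between steps; '≈' marks a value shown rounded to 6 d.p. or computed from one; I and e_prev carry over from the previous line; the table rounds u and y to 3 d.p., halves away from zero)
n=0: y=0, sp=-2, e=sp−y=-2; I=-2, D=e−e_prev=-2; u=1/4·(-2)+2·(-2)+1/2·(-2)=-5.5; next y=4/5·0+1/4·(-5.5)=-1.375
n=1: y=-1.375, sp=-2, e=sp−y=-0.625; I=-2.625, D=e−e_prev=1.375; u=1/4·(-0.625)+2·(-2.625)+1/2·1.375=-4.71875; next y=4/5·(-1.375)+1/4·(-4.71875)≈-2.279688
n=2: y≈-2.279688, sp=-2, e=sp−y≈0.279688; I≈-2.345313, D=e−e_prev≈0.904688; u=1/4·0.279688+2·(-2.345313)+1/2·0.904688≈-4.168359; next y=4/5·(-2.279688)+1/4·(-4.168359)≈-2.865840
n=3: y≈-2.865840, sp=-2, e=sp−y≈0.865840; I≈-1.479473, D=e−e_prev≈0.586152; u=1/4·0.865840+2·(-1.479473)+1/2·0.586152≈-2.449409; next y=4/5·(-2.865840)+1/4·(-2.449409)≈-2.905024
n=4: y≈-2.905024, sp=-2, e=sp−y≈0.905024; I≈-0.574448, D=e−e_prev≈0.039184; u=1/4·0.905024+2·(-0.574448)+1/2·0.039184≈-0.903049; next y=4/5·(-2.905024)+1/4·(-0.903049)≈-2.549782
n=5: y≈-2.549782, sp=-2, e=sp−y≈0.549782; I≈-0.024667, D=e−e_prev≈-0.355243; u=1/4·0.549782+2·(-0.024667)+1/2·(-0.355243)≈-0.089510; next y=4/5·(-2.549782)+1/4·(-0.089510)≈-2.062203
n=6: y≈-2.062203, sp=-2, e=sp−y≈0.062203; I≈0.037536, D=e−e_prev≈-0.487579; u=1/4·0.062203+2·0.037536+1/2·(-0.487579)≈-0.153167; next y=4/5·(-2.062203)+1/4·(-0.153167)≈-1.688054
n=7: y≈-1.688054, sp=-2, e=sp−y≈-0.311946; I≈-0.274410, D=e−e_prev≈-0.374149; u=1/4·(-0.311946)+2·(-0.274410)+1/2·(-0.374149)≈-0.813881; next y=4/5·(-1.688054)+1/4·(-0.813881)≈-1.553914

0 -2 -5.500 0.000
1 -2 -4.719 -1.375
2 -2 -4.168 -2.280
3 -2 -2.449 -2.866
4 -2 -0.903 -2.905
5 -2 -0.090 -2.550
6 -2 -0.153 -2.062
7 -2 -0.814 -1.688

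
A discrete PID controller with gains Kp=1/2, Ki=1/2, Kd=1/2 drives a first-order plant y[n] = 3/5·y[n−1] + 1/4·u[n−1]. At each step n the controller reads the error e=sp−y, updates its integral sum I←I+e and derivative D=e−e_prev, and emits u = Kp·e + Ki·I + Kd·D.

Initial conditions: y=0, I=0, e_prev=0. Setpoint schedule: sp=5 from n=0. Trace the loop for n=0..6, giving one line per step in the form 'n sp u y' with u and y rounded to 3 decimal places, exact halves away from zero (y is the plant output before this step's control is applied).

(exact arithmetic carried between steps; '≈' marks a value shown rounded to 6 d.p. or computed from one; I and e_prev carry over from the previous line; the table rounds u and y to 3 d.p., halves away from zero)
n=0: y=0, sp=5, e=sp−y=5; I=5, D=e−e_prev=5; u=1/2·5+1/2·5+1/2·5=7.5; next y=3/5·0+1/4·7.5=1.875
n=1: y=1.875, sp=5, e=sp−y=3.125; I=8.125, D=e−e_prev=-1.875; u=1/2·3.125+1/2·8.125+1/2·(-1.875)=4.6875; next y=3/5·1.875+1/4·4.6875=2.296875
n=2: y=2.296875, sp=5, e=sp−y=2.703125; I=10.828125, D=e−e_prev=-0.421875; u=1/2·2.703125+1/2·10.828125+1/2·(-0.421875)≈6.554688; next y=3/5·2.296875+1/4·6.554688≈3.016797
n=3: y≈3.016797, sp=5, e=sp−y≈1.983203; I≈12.811328, D=e−e_prev≈-0.719922; u=1/2·1.983203+1/2·12.811328+1/2·(-0.719922)≈7.037305; next y=3/5·3.016797+1/4·7.037305≈3.569404
n=4: y≈3.569404, sp=5, e=sp−y≈1.430596; I≈14.241924, D=e−e_prev≈-0.552607; u=1/2·1.430596+1/2·14.241924+1/2·(-0.552607)≈7.559956; next y=3/5·3.569404+1/4·7.559956≈4.031632
n=5: y≈4.031632, sp=5, e=sp−y≈0.968368; I≈15.210292, D=e−e_prev≈-0.462227; u=1/2·0.968368+1/2·15.210292+1/2·(-0.462227)≈7.858217; next y=3/5·4.031632+1/4·7.858217≈4.383533
n=6: y≈4.383533, sp=5, e=sp−y≈0.616467; I≈15.826759, D=e−e_prev≈-0.351902; u=1/2·0.616467+1/2·15.826759+1/2·(-0.351902)≈8.045662; next y=3/5·4.383533+1/4·8.045662≈4.641535

0 5 7.500 0.000
1 5 4.688 1.875
2 5 6.555 2.297
3 5 7.037 3.017
4 5 7.560 3.569
5 5 7.858 4.032
6 5 8.046 4.384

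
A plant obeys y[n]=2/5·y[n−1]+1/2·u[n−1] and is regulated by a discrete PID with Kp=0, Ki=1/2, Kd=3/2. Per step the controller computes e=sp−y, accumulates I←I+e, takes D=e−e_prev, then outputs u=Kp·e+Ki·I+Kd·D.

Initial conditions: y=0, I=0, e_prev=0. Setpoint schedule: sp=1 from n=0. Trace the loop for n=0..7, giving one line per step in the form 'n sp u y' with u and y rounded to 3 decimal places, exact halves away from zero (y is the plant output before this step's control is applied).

0 1 2.000 0.000
1 1 -1.000 1.000
2 1 2.700 -0.100
3 1 -1.220 1.310
4 1 3.532 -0.086
5 1 -1.654 1.732
6 1 4.439 -0.134
7 1 -2.393 2.165

(exact arithmetic carried between steps; '≈' marks a value shown rounded to 6 d.p. or computed from one; I and e_prev carry over from the previous line; the table rounds u and y to 3 d.p., halves away from zero)
n=0: y=0, sp=1, e=sp−y=1; I=1, D=e−e_prev=1; u=0·1+1/2·1+3/2·1=2; next y=2/5·0+1/2·2=1
n=1: y=1, sp=1, e=sp−y=0; I=1, D=e−e_prev=-1; u=0·0+1/2·1+3/2·(-1)=-1; next y=2/5·1+1/2·(-1)=-0.1
n=2: y=-0.1, sp=1, e=sp−y=1.1; I=2.1, D=e−e_prev=1.1; u=0·1.1+1/2·2.1+3/2·1.1=2.7; next y=2/5·(-0.1)+1/2·2.7=1.31
n=3: y=1.31, sp=1, e=sp−y=-0.31; I=1.79, D=e−e_prev=-1.41; u=0·(-0.31)+1/2·1.79+3/2·(-1.41)=-1.22; next y=2/5·1.31+1/2·(-1.22)=-0.086
n=4: y=-0.086, sp=1, e=sp−y=1.086; I=2.876, D=e−e_prev=1.396; u=0·1.086+1/2·2.876+3/2·1.396=3.532; next y=2/5·(-0.086)+1/2·3.532=1.7316
n=5: y=1.7316, sp=1, e=sp−y=-0.7316; I=2.1444, D=e−e_prev=-1.8176; u=0·(-0.7316)+1/2·2.1444+3/2·(-1.8176)=-1.6542; next y=2/5·1.7316+1/2·(-1.6542)=-0.13446
n=6: y=-0.13446, sp=1, e=sp−y=1.13446; I=3.27886, D=e−e_prev=1.86606; u=0·1.13446+1/2·3.27886+3/2·1.86606=4.43852; next y=2/5·(-0.13446)+1/2·4.43852=2.165476
n=7: y=2.165476, sp=1, e=sp−y=-1.165476; I=2.113384, D=e−e_prev=-2.299936; u=0·(-1.165476)+1/2·2.113384+3/2·(-2.299936)=-2.393212; next y=2/5·2.165476+1/2·(-2.393212)≈-0.330416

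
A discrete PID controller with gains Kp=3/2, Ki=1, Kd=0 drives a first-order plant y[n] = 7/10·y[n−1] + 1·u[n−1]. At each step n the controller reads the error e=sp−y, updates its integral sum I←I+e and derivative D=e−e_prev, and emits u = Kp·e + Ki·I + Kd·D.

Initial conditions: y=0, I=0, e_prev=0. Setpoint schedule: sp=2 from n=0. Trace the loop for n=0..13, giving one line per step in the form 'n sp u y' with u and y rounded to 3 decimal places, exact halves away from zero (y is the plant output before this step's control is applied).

(exact arithmetic carried between steps; '≈' marks a value shown rounded to 6 d.p. or computed from one; I and e_prev carry over from the previous line; the table rounds u and y to 3 d.p., halves away from zero)
n=0: y=0, sp=2, e=sp−y=2; I=2, D=e−e_prev=2; u=3/2·2+1·2+0·2=5; next y=7/10·0+1·5=5
n=1: y=5, sp=2, e=sp−y=-3; I=-1, D=e−e_prev=-5; u=3/2·(-3)+1·(-1)+0·(-5)=-5.5; next y=7/10·5+1·(-5.5)=-2
n=2: y=-2, sp=2, e=sp−y=4; I=3, D=e−e_prev=7; u=3/2·4+1·3+0·7=9; next y=7/10·(-2)+1·9=7.6
n=3: y=7.6, sp=2, e=sp−y=-5.6; I=-2.6, D=e−e_prev=-9.6; u=3/2·(-5.6)+1·(-2.6)+0·(-9.6)=-11; next y=7/10·7.6+1·(-11)=-5.68
n=4: y=-5.68, sp=2, e=sp−y=7.68; I=5.08, D=e−e_prev=13.28; u=3/2·7.68+1·5.08+0·13.28=16.6; next y=7/10·(-5.68)+1·16.6=12.624
n=5: y=12.624, sp=2, e=sp−y=-10.624; I=-5.544, D=e−e_prev=-18.304; u=3/2·(-10.624)+1·(-5.544)+0·(-18.304)=-21.48; next y=7/10·12.624+1·(-21.48)=-12.6432
n=6: y=-12.6432, sp=2, e=sp−y=14.6432; I=9.0992, D=e−e_prev=25.2672; u=3/2·14.6432+1·9.0992+0·25.2672=31.064; next y=7/10·(-12.6432)+1·31.064=22.21376
n=7: y=22.21376, sp=2, e=sp−y=-20.21376; I=-11.11456, D=e−e_prev=-34.85696; u=3/2·(-20.21376)+1·(-11.11456)+0·(-34.85696)=-41.4352; next y=7/10·22.21376+1·(-41.4352)=-25.885568
n=8: y=-25.885568, sp=2, e=sp−y=27.885568; I=16.771008, D=e−e_prev=48.099328; u=3/2·27.885568+1·16.771008+0·48.099328=58.59936; next y=7/10·(-25.885568)+1·58.59936≈40.479462
n=9: y≈40.479462, sp=2, e=sp−y≈-38.479462; I≈-21.708454, D=e−e_prev≈-66.365030; u=3/2·(-38.479462)+1·(-21.708454)+0·(-66.365030)≈-79.427648; next y=7/10·40.479462+1·(-79.427648)≈-51.092024
n=10: y≈-51.092024, sp=2, e=sp−y≈53.092024; I≈31.383570, D=e−e_prev≈91.571487; u=3/2·53.092024+1·31.383570+0·91.571487≈111.021606; next y=7/10·(-51.092024)+1·111.021606≈75.257189
n=11: y≈75.257189, sp=2, e=sp−y≈-73.257189; I≈-41.873619, D=e−e_prev≈-126.349214; u=3/2·(-73.257189)+1·(-41.873619)+0·(-126.349214)≈-151.759404; next y=7/10·75.257189+1·(-151.759404)≈-99.079371
n=12: y≈-99.079371, sp=2, e=sp−y≈101.079371; I≈59.205752, D=e−e_prev≈174.336560; u=3/2·101.079371+1·59.205752+0·174.336560≈210.824808; next y=7/10·(-99.079371)+1·210.824808≈141.469248
n=13: y≈141.469248, sp=2, e=sp−y≈-139.469248; I≈-80.263497, D=e−e_prev≈-240.548619; u=3/2·(-139.469248)+1·(-80.263497)+0·(-240.548619)≈-289.467369; next y=7/10·141.469248+1·(-289.467369)≈-190.438895

0 2 5.000 0.000
1 2 -5.500 5.000
2 2 9.000 -2.000
3 2 -11.000 7.600
4 2 16.600 -5.680
5 2 -21.480 12.624
6 2 31.064 -12.643
7 2 -41.435 22.214
8 2 58.599 -25.886
9 2 -79.428 40.479
10 2 111.022 -51.092
11 2 -151.759 75.257
12 2 210.825 -99.079
13 2 -289.467 141.469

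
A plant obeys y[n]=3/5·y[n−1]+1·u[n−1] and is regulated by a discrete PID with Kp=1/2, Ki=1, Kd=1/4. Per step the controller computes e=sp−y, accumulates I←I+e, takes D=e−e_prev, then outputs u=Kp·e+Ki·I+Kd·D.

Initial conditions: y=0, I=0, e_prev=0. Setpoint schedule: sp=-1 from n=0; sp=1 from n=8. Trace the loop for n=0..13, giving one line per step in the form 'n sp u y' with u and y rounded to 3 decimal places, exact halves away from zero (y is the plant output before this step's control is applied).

(exact arithmetic carried between steps; '≈' marks a value shown rounded to 6 d.p. or computed from one; I and e_prev carry over from the previous line; the table rounds u and y to 3 d.p., halves away from zero)
n=0: y=0, sp=-1, e=sp−y=-1; I=-1, D=e−e_prev=-1; u=1/2·(-1)+1·(-1)+1/4·(-1)=-1.75; next y=3/5·0+1·(-1.75)=-1.75
n=1: y=-1.75, sp=-1, e=sp−y=0.75; I=-0.25, D=e−e_prev=1.75; u=1/2·0.75+1·(-0.25)+1/4·1.75=0.5625; next y=3/5·(-1.75)+1·0.5625=-0.4875
n=2: y=-0.4875, sp=-1, e=sp−y=-0.5125; I=-0.7625, D=e−e_prev=-1.2625; u=1/2·(-0.5125)+1·(-0.7625)+1/4·(-1.2625)=-1.334375; next y=3/5·(-0.4875)+1·(-1.334375)=-1.626875
n=3: y=-1.626875, sp=-1, e=sp−y=0.626875; I=-0.135625, D=e−e_prev=1.139375; u=1/2·0.626875+1·(-0.135625)+1/4·1.139375≈0.462656; next y=3/5·(-1.626875)+1·0.462656≈-0.513469
n=4: y≈-0.513469, sp=-1, e=sp−y≈-0.486531; I≈-0.622156, D=e−e_prev≈-1.113406; u=1/2·(-0.486531)+1·(-0.622156)+1/4·(-1.113406)≈-1.143773; next y=3/5·(-0.513469)+1·(-1.143773)≈-1.451855
n=5: y≈-1.451855, sp=-1, e=sp−y≈0.451855; I≈-0.170302, D=e−e_prev≈0.938386; u=1/2·0.451855+1·(-0.170302)+1/4·0.938386≈0.290222; next y=3/5·(-1.451855)+1·0.290222≈-0.580891
n=6: y≈-0.580891, sp=-1, e=sp−y≈-0.419109; I≈-0.589411, D=e−e_prev≈-0.870964; u=1/2·(-0.419109)+1·(-0.589411)+1/4·(-0.870964)≈-1.016707; next y=3/5·(-0.580891)+1·(-1.016707)≈-1.365241
n=7: y≈-1.365241, sp=-1, e=sp−y≈0.365241; I≈-0.224170, D=e−e_prev≈0.784351; u=1/2·0.365241+1·(-0.224170)+1/4·0.784351≈0.154538; next y=3/5·(-1.365241)+1·0.154538≈-0.664606
n=8: y≈-0.664606, sp=1, e=sp−y≈1.664606; I≈1.440436, D=e−e_prev≈1.299365; u=1/2·1.664606+1·1.440436+1/4·1.299365≈2.597581; next y=3/5·(-0.664606)+1·2.597581≈2.198817
n=9: y≈2.198817, sp=1, e=sp−y≈-1.198817; I≈0.241619, D=e−e_prev≈-2.863424; u=1/2·(-1.198817)+1·0.241619+1/4·(-2.863424)≈-1.073645; next y=3/5·2.198817+1·(-1.073645)≈0.245645
n=10: y≈0.245645, sp=1, e=sp−y≈0.754355; I≈0.995974, D=e−e_prev≈1.953172; u=1/2·0.754355+1·0.995974+1/4·1.953172≈1.861445; next y=3/5·0.245645+1·1.861445≈2.008832
n=11: y≈2.008832, sp=1, e=sp−y≈-1.008832; I≈-0.012858, D=e−e_prev≈-1.763187; u=1/2·(-1.008832)+1·(-0.012858)+1/4·(-1.763187)≈-0.958070; next y=3/5·2.008832+1·(-0.958070)≈0.247229
n=12: y≈0.247229, sp=1, e=sp−y≈0.752771; I≈0.739913, D=e−e_prev≈1.761603; u=1/2·0.752771+1·0.739913+1/4·1.761603≈1.556700; next y=3/5·0.247229+1·1.556700≈1.705037
n=13: y≈1.705037, sp=1, e=sp−y≈-0.705037; I≈0.034876, D=e−e_prev≈-1.457808; u=1/2·(-0.705037)+1·0.034876+1/4·(-1.457808)≈-0.682094; next y=3/5·1.705037+1·(-0.682094)≈0.340928

0 -1 -1.750 0.000
1 -1 0.563 -1.750
2 -1 -1.334 -0.488
3 -1 0.463 -1.627
4 -1 -1.144 -0.513
5 -1 0.290 -1.452
6 -1 -1.017 -0.581
7 -1 0.155 -1.365
8 1 2.598 -0.665
9 1 -1.074 2.199
10 1 1.861 0.246
11 1 -0.958 2.009
12 1 1.557 0.247
13 1 -0.682 1.705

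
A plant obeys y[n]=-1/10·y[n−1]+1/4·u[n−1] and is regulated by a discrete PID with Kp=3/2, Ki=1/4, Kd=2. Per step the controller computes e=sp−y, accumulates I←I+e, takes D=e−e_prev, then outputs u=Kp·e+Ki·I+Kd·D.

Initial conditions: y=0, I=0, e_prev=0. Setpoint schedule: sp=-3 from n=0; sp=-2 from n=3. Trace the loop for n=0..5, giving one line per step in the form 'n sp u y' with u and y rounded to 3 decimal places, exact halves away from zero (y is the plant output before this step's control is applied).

0 -3 -11.250 0.000
1 -3 4.547 -2.813
2 -3 -16.989 1.418
3 -2 15.894 -4.389
4 -2 -30.129 4.412
5 -2 32.318 -7.973

(exact arithmetic carried between steps; '≈' marks a value shown rounded to 6 d.p. or computed from one; I and e_prev carry over from the previous line; the table rounds u and y to 3 d.p., halves away from zero)
n=0: y=0, sp=-3, e=sp−y=-3; I=-3, D=e−e_prev=-3; u=3/2·(-3)+1/4·(-3)+2·(-3)=-11.25; next y=-1/10·0+1/4·(-11.25)=-2.8125
n=1: y=-2.8125, sp=-3, e=sp−y=-0.1875; I=-3.1875, D=e−e_prev=2.8125; u=3/2·(-0.1875)+1/4·(-3.1875)+2·2.8125=4.546875; next y=-1/10·(-2.8125)+1/4·4.546875≈1.417969
n=2: y≈1.417969, sp=-3, e=sp−y≈-4.417969; I≈-7.605469, D=e−e_prev≈-4.230469; u=3/2·(-4.417969)+1/4·(-7.605469)+2·(-4.230469)≈-16.989258; next y=-1/10·1.417969+1/4·(-16.989258)≈-4.389111
n=3: y≈-4.389111, sp=-2, e=sp−y≈2.389111; I≈-5.216357, D=e−e_prev≈6.807080; u=3/2·2.389111+1/4·(-5.216357)+2·6.807080≈15.893738; next y=-1/10·(-4.389111)+1/4·15.893738≈4.412346
n=4: y≈4.412346, sp=-2, e=sp−y≈-6.412346; I≈-11.628703, D=e−e_prev≈-8.801457; u=3/2·(-6.412346)+1/4·(-11.628703)+2·(-8.801457)≈-30.128608; next y=-1/10·4.412346+1/4·(-30.128608)≈-7.973387
n=5: y≈-7.973387, sp=-2, e=sp−y≈5.973387; I≈-5.655316, D=e−e_prev≈12.385732; u=3/2·5.973387+1/4·(-5.655316)+2·12.385732≈32.317715; next y=-1/10·(-7.973387)+1/4·32.317715≈8.876767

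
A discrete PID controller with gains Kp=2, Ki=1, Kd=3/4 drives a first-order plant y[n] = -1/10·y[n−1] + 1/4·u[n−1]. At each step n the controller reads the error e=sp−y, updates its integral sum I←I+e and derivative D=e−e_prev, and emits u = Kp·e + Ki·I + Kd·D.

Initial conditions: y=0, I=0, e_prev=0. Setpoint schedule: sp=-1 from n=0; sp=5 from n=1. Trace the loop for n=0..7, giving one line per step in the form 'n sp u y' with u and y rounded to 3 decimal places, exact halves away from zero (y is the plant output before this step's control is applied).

0 -1 -3.750 0.000
1 5 22.016 -0.938
2 5 -1.757 5.598
3 5 27.284 -0.999
4 5 -1.364 6.921
5 5 32.483 -1.033
6 5 -2.164 8.224
7 5 37.508 -1.363

(exact arithmetic carried between steps; '≈' marks a value shown rounded to 6 d.p. or computed from one; I and e_prev carry over from the previous line; the table rounds u and y to 3 d.p., halves away from zero)
n=0: y=0, sp=-1, e=sp−y=-1; I=-1, D=e−e_prev=-1; u=2·(-1)+1·(-1)+3/4·(-1)=-3.75; next y=-1/10·0+1/4·(-3.75)=-0.9375
n=1: y=-0.9375, sp=5, e=sp−y=5.9375; I=4.9375, D=e−e_prev=6.9375; u=2·5.9375+1·4.9375+3/4·6.9375=22.015625; next y=-1/10·(-0.9375)+1/4·22.015625≈5.597656
n=2: y≈5.597656, sp=5, e=sp−y≈-0.597656; I≈4.339844, D=e−e_prev≈-6.535156; u=2·(-0.597656)+1·4.339844+3/4·(-6.535156)≈-1.756836; next y=-1/10·5.597656+1/4·(-1.756836)≈-0.998975
n=3: y≈-0.998975, sp=5, e=sp−y≈5.998975; I≈10.338818, D=e−e_prev≈6.596631; u=2·5.998975+1·10.338818+3/4·6.596631≈27.284241; next y=-1/10·(-0.998975)+1/4·27.284241≈6.920958
n=4: y≈6.920958, sp=5, e=sp−y≈-1.920958; I≈8.417861, D=e−e_prev≈-7.919932; u=2·(-1.920958)+1·8.417861+3/4·(-7.919932)≈-1.364004; next y=-1/10·6.920958+1/4·(-1.364004)≈-1.033097
n=5: y≈-1.033097, sp=5, e=sp−y≈6.033097; I≈14.450957, D=e−e_prev≈7.954054; u=2·6.033097+1·14.450957+3/4·7.954054≈32.482692; next y=-1/10·(-1.033097)+1/4·32.482692≈8.223983
n=6: y≈8.223983, sp=5, e=sp−y≈-3.223983; I≈11.226975, D=e−e_prev≈-9.257079; u=2·(-3.223983)+1·11.226975+3/4·(-9.257079)≈-2.163800; next y=-1/10·8.223983+1/4·(-2.163800)≈-1.363348
n=7: y≈-1.363348, sp=5, e=sp−y≈6.363348; I≈17.590323, D=e−e_prev≈9.587331; u=2·6.363348+1·17.590323+3/4·9.587331≈37.507517; next y=-1/10·(-1.363348)+1/4·37.507517≈9.513214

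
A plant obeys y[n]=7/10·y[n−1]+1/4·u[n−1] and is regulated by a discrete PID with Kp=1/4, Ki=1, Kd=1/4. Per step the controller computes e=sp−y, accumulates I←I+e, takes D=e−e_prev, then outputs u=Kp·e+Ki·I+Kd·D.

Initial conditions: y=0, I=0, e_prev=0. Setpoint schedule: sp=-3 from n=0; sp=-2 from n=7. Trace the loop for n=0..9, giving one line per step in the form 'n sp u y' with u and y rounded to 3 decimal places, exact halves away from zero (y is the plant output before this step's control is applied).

0 -3 -4.500 0.000
1 -3 -5.063 -1.125
2 -3 -5.827 -2.053
3 -3 -5.744 -2.894
4 -3 -5.209 -3.462
5 -3 -4.494 -3.725
6 -3 -3.825 -3.731
7 -2 -1.840 -3.568
8 -2 -1.397 -2.958
9 -2 -1.094 -2.420

(exact arithmetic carried between steps; '≈' marks a value shown rounded to 6 d.p. or computed from one; I and e_prev carry over from the previous line; the table rounds u and y to 3 d.p., halves away from zero)
n=0: y=0, sp=-3, e=sp−y=-3; I=-3, D=e−e_prev=-3; u=1/4·(-3)+1·(-3)+1/4·(-3)=-4.5; next y=7/10·0+1/4·(-4.5)=-1.125
n=1: y=-1.125, sp=-3, e=sp−y=-1.875; I=-4.875, D=e−e_prev=1.125; u=1/4·(-1.875)+1·(-4.875)+1/4·1.125=-5.0625; next y=7/10·(-1.125)+1/4·(-5.0625)=-2.053125
n=2: y=-2.053125, sp=-3, e=sp−y=-0.946875; I=-5.821875, D=e−e_prev=0.928125; u=1/4·(-0.946875)+1·(-5.821875)+1/4·0.928125≈-5.826563; next y=7/10·(-2.053125)+1/4·(-5.826563)≈-2.893828
n=3: y≈-2.893828, sp=-3, e=sp−y≈-0.106172; I≈-5.928047, D=e−e_prev≈0.840703; u=1/4·(-0.106172)+1·(-5.928047)+1/4·0.840703≈-5.744414; next y=7/10·(-2.893828)+1/4·(-5.744414)≈-3.461783
n=4: y≈-3.461783, sp=-3, e=sp−y≈0.461783; I≈-5.466264, D=e−e_prev≈0.567955; u=1/4·0.461783+1·(-5.466264)+1/4·0.567955≈-5.208829; next y=7/10·(-3.461783)+1/4·(-5.208829)≈-3.725456
n=5: y≈-3.725456, sp=-3, e=sp−y≈0.725456; I≈-4.740808, D=e−e_prev≈0.263672; u=1/4·0.725456+1·(-4.740808)+1/4·0.263672≈-4.493526; next y=7/10·(-3.725456)+1/4·(-4.493526)≈-3.731200
n=6: y≈-3.731200, sp=-3, e=sp−y≈0.731200; I≈-4.009608, D=e−e_prev≈0.005745; u=1/4·0.731200+1·(-4.009608)+1/4·0.005745≈-3.825371; next y=7/10·(-3.731200)+1/4·(-3.825371)≈-3.568183
n=7: y≈-3.568183, sp=-2, e=sp−y≈1.568183; I≈-2.441425, D=e−e_prev≈0.836983; u=1/4·1.568183+1·(-2.441425)+1/4·0.836983≈-1.840133; next y=7/10·(-3.568183)+1/4·(-1.840133)≈-2.957761
n=8: y≈-2.957761, sp=-2, e=sp−y≈0.957761; I≈-1.483663, D=e−e_prev≈-0.610422; u=1/4·0.957761+1·(-1.483663)+1/4·(-0.610422)≈-1.396828; next y=7/10·(-2.957761)+1/4·(-1.396828)≈-2.419640
n=9: y≈-2.419640, sp=-2, e=sp−y≈0.419640; I≈-1.064023, D=e−e_prev≈-0.538121; u=1/4·0.419640+1·(-1.064023)+1/4·(-0.538121)≈-1.093643; next y=7/10·(-2.419640)+1/4·(-1.093643)≈-1.967159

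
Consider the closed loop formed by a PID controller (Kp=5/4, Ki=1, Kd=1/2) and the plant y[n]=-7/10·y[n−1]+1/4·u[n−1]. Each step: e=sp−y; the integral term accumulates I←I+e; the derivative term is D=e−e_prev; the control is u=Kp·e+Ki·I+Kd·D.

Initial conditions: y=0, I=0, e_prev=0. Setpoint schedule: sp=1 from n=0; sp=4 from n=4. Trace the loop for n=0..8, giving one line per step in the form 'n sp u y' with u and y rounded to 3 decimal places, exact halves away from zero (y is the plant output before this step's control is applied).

0 1 2.750 0.000
1 1 1.359 0.688
2 1 4.295 -0.141
3 1 1.408 1.173
4 4 14.657 -0.469
5 4 4.536 3.992
6 4 22.321 -1.661
7 4 2.046 6.743
8 4 33.620 -4.208

(exact arithmetic carried between steps; '≈' marks a value shown rounded to 6 d.p. or computed from one; I and e_prev carry over from the previous line; the table rounds u and y to 3 d.p., halves away from zero)
n=0: y=0, sp=1, e=sp−y=1; I=1, D=e−e_prev=1; u=5/4·1+1·1+1/2·1=2.75; next y=-7/10·0+1/4·2.75=0.6875
n=1: y=0.6875, sp=1, e=sp−y=0.3125; I=1.3125, D=e−e_prev=-0.6875; u=5/4·0.3125+1·1.3125+1/2·(-0.6875)=1.359375; next y=-7/10·0.6875+1/4·1.359375≈-0.141406
n=2: y≈-0.141406, sp=1, e=sp−y≈1.141406; I≈2.453906, D=e−e_prev≈0.828906; u=5/4·1.141406+1·2.453906+1/2·0.828906≈4.295117; next y=-7/10·(-0.141406)+1/4·4.295117≈1.172764
n=3: y≈1.172764, sp=1, e=sp−y≈-0.172764; I≈2.281143, D=e−e_prev≈-1.314170; u=5/4·(-0.172764)+1·2.281143+1/2·(-1.314170)≈1.408103; next y=-7/10·1.172764+1/4·1.408103≈-0.468909
n=4: y≈-0.468909, sp=4, e=sp−y≈4.468909; I≈6.750051, D=e−e_prev≈4.641672; u=5/4·4.468909+1·6.750051+1/2·4.641672≈14.657024; next y=-7/10·(-0.468909)+1/4·14.657024≈3.992492
n=5: y≈3.992492, sp=4, e=sp−y≈0.007508; I≈6.757559, D=e−e_prev≈-4.461401; u=5/4·0.007508+1·6.757559+1/2·(-4.461401)≈4.536244; next y=-7/10·3.992492+1/4·4.536244≈-1.660684
n=6: y≈-1.660684, sp=4, e=sp−y≈5.660684; I≈12.418243, D=e−e_prev≈5.653176; u=5/4·5.660684+1·12.418243+1/2·5.653176≈22.320685; next y=-7/10·(-1.660684)+1/4·22.320685≈6.742650
n=7: y≈6.742650, sp=4, e=sp−y≈-2.742650; I≈9.675593, D=e−e_prev≈-8.403333; u=5/4·(-2.742650)+1·9.675593+1/2·(-8.403333)≈2.045614; next y=-7/10·6.742650+1/4·2.045614≈-4.208451
n=8: y≈-4.208451, sp=4, e=sp−y≈8.208451; I≈17.884044, D=e−e_prev≈10.951101; u=5/4·8.208451+1·17.884044+1/2·10.951101≈33.620159; next y=-7/10·(-4.208451)+1/4·33.620159≈11.350956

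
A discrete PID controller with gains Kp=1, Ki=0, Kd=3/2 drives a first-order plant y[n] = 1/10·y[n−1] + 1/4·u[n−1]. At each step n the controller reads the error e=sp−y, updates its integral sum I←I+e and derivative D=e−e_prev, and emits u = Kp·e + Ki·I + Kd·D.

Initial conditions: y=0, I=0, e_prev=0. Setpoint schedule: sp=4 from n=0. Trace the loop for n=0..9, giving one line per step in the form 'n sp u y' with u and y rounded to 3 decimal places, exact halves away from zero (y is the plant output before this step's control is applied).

0 4 10.000 0.000
1 4 -2.250 2.500
2 4 8.531 -0.313
3 4 -1.723 2.102
4 4 7.704 -0.221
5 4 -1.090 1.904
6 4 7.061 -0.082
7 4 -0.516 1.757
8 4 6.519 0.047
9 4 -0.016 1.634

(exact arithmetic carried between steps; '≈' marks a value shown rounded to 6 d.p. or computed from one; I and e_prev carry over from the previous line; the table rounds u and y to 3 d.p., halves away from zero)
n=0: y=0, sp=4, e=sp−y=4; I=4, D=e−e_prev=4; u=1·4+0·4+3/2·4=10; next y=1/10·0+1/4·10=2.5
n=1: y=2.5, sp=4, e=sp−y=1.5; I=5.5, D=e−e_prev=-2.5; u=1·1.5+0·5.5+3/2·(-2.5)=-2.25; next y=1/10·2.5+1/4·(-2.25)=-0.3125
n=2: y=-0.3125, sp=4, e=sp−y=4.3125; I=9.8125, D=e−e_prev=2.8125; u=1·4.3125+0·9.8125+3/2·2.8125=8.53125; next y=1/10·(-0.3125)+1/4·8.53125≈2.101563
n=3: y≈2.101563, sp=4, e=sp−y≈1.898438; I≈11.710938, D=e−e_prev≈-2.414063; u=1·1.898438+0·11.710938+3/2·(-2.414063)≈-1.722656; next y=1/10·2.101563+1/4·(-1.722656)≈-0.220508
n=4: y≈-0.220508, sp=4, e=sp−y≈4.220508; I≈15.931445, D=e−e_prev≈2.322070; u=1·4.220508+0·15.931445+3/2·2.322070≈7.703613; next y=1/10·(-0.220508)+1/4·7.703613≈1.903853
n=5: y≈1.903853, sp=4, e=sp−y≈2.096147; I≈18.027593, D=e−e_prev≈-2.124360; u=1·2.096147+0·18.027593+3/2·(-2.124360)≈-1.090393; next y=1/10·1.903853+1/4·(-1.090393)≈-0.082213
n=6: y≈-0.082213, sp=4, e=sp−y≈4.082213; I≈22.109806, D=e−e_prev≈1.986066; u=1·4.082213+0·22.109806+3/2·1.986066≈7.061311; next y=1/10·(-0.082213)+1/4·7.061311≈1.757107
n=7: y≈1.757107, sp=4, e=sp−y≈2.242893; I≈24.352699, D=e−e_prev≈-1.839320; u=1·2.242893+0·24.352699+3/2·(-1.839320)≈-0.516086; next y=1/10·1.757107+1/4·(-0.516086)≈0.046689
n=8: y≈0.046689, sp=4, e=sp−y≈3.953311; I≈28.306010, D=e−e_prev≈1.710417; u=1·3.953311+0·28.306010+3/2·1.710417≈6.518937; next y=1/10·0.046689+1/4·6.518937≈1.634403
n=9: y≈1.634403, sp=4, e=sp−y≈2.365597; I≈30.671607, D=e−e_prev≈-1.587714; u=1·2.365597+0·30.671607+3/2·(-1.587714)≈-0.015974; next y=1/10·1.634403+1/4·(-0.015974)≈0.159447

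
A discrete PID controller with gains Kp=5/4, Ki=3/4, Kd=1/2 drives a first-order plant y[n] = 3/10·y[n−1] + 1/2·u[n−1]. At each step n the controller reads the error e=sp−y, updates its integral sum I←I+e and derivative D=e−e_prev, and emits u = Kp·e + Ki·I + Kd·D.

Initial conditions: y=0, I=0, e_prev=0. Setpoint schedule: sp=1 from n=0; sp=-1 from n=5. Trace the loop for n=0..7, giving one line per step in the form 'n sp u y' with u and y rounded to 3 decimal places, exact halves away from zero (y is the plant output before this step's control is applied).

0 1 2.500 0.000
1 1 -0.375 1.250
2 1 2.719 0.188
3 1 -0.273 1.416
4 1 2.848 0.288
5 -1 -5.238 1.510
6 -1 3.681 -2.166
7 -1 -5.674 1.191

(exact arithmetic carried between steps; '≈' marks a value shown rounded to 6 d.p. or computed from one; I and e_prev carry over from the previous line; the table rounds u and y to 3 d.p., halves away from zero)
n=0: y=0, sp=1, e=sp−y=1; I=1, D=e−e_prev=1; u=5/4·1+3/4·1+1/2·1=2.5; next y=3/10·0+1/2·2.5=1.25
n=1: y=1.25, sp=1, e=sp−y=-0.25; I=0.75, D=e−e_prev=-1.25; u=5/4·(-0.25)+3/4·0.75+1/2·(-1.25)=-0.375; next y=3/10·1.25+1/2·(-0.375)=0.1875
n=2: y=0.1875, sp=1, e=sp−y=0.8125; I=1.5625, D=e−e_prev=1.0625; u=5/4·0.8125+3/4·1.5625+1/2·1.0625=2.71875; next y=3/10·0.1875+1/2·2.71875=1.415625
n=3: y=1.415625, sp=1, e=sp−y=-0.415625; I=1.146875, D=e−e_prev=-1.228125; u=5/4·(-0.415625)+3/4·1.146875+1/2·(-1.228125)≈-0.273438; next y=3/10·1.415625+1/2·(-0.273438)≈0.287969
n=4: y≈0.287969, sp=1, e=sp−y≈0.712031; I≈1.858906, D=e−e_prev≈1.127656; u=5/4·0.712031+3/4·1.858906+1/2·1.127656≈2.848047; next y=3/10·0.287969+1/2·2.848047≈1.510414
n=5: y≈1.510414, sp=-1, e=sp−y≈-2.510414; I≈-0.651508, D=e−e_prev≈-3.222445; u=5/4·(-2.510414)+3/4·(-0.651508)+1/2·(-3.222445)≈-5.237871; next y=3/10·1.510414+1/2·(-5.237871)≈-2.165811
n=6: y≈-2.165811, sp=-1, e=sp−y≈1.165811; I≈0.514304, D=e−e_prev≈3.676225; u=5/4·1.165811+3/4·0.514304+1/2·3.676225≈3.681104; next y=3/10·(-2.165811)+1/2·3.681104≈1.190809
n=7: y≈1.190809, sp=-1, e=sp−y≈-2.190809; I≈-1.676505, D=e−e_prev≈-3.356620; u=5/4·(-2.190809)+3/4·(-1.676505)+1/2·(-3.356620)≈-5.674200; next y=3/10·1.190809+1/2·(-5.674200)≈-2.479857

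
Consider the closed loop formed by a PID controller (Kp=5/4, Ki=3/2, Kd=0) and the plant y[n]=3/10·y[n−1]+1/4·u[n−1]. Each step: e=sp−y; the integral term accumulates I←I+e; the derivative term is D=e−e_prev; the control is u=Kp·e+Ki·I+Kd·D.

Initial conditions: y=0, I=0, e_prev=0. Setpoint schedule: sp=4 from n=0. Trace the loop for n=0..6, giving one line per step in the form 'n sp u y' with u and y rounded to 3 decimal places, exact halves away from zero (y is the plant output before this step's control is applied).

(exact arithmetic carried between steps; '≈' marks a value shown rounded to 6 d.p. or computed from one; I and e_prev carry over from the previous line; the table rounds u and y to 3 d.p., halves away from zero)
n=0: y=0, sp=4, e=sp−y=4; I=4, D=e−e_prev=4; u=5/4·4+3/2·4+0·4=11; next y=3/10·0+1/4·11=2.75
n=1: y=2.75, sp=4, e=sp−y=1.25; I=5.25, D=e−e_prev=-2.75; u=5/4·1.25+3/2·5.25+0·(-2.75)=9.4375; next y=3/10·2.75+1/4·9.4375=3.184375
n=2: y=3.184375, sp=4, e=sp−y=0.815625; I=6.065625, D=e−e_prev=-0.434375; u=5/4·0.815625+3/2·6.065625+0·(-0.434375)≈10.117969; next y=3/10·3.184375+1/4·10.117969≈3.484805
n=3: y≈3.484805, sp=4, e=sp−y≈0.515195; I≈6.580820, D=e−e_prev≈-0.300430; u=5/4·0.515195+3/2·6.580820+0·(-0.300430)≈10.515225; next y=3/10·3.484805+1/4·10.515225≈3.674248
n=4: y≈3.674248, sp=4, e=sp−y≈0.325752; I≈6.906573, D=e−e_prev≈-0.189443; u=5/4·0.325752+3/2·6.906573+0·(-0.189443)≈10.767050; next y=3/10·3.674248+1/4·10.767050≈3.794037
n=5: y≈3.794037, sp=4, e=sp−y≈0.205963; I≈7.112536, D=e−e_prev≈-0.119789; u=5/4·0.205963+3/2·7.112536+0·(-0.119789)≈10.926258; next y=3/10·3.794037+1/4·10.926258≈3.869776
n=6: y≈3.869776, sp=4, e=sp−y≈0.130224; I≈7.242760, D=e−e_prev≈-0.075739; u=5/4·0.130224+3/2·7.242760+0·(-0.075739)≈11.026921; next y=3/10·3.869776+1/4·11.026921≈3.917663

0 4 11.000 0.000
1 4 9.438 2.750
2 4 10.118 3.184
3 4 10.515 3.485
4 4 10.767 3.674
5 4 10.926 3.794
6 4 11.027 3.870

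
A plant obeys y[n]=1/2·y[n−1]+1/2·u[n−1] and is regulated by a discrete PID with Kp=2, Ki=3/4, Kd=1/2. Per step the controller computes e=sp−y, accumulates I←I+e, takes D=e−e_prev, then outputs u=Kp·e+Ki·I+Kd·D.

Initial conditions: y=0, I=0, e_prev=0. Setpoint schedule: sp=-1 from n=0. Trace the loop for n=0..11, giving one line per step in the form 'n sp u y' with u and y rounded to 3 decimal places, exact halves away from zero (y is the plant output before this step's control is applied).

0 -1 -3.250 0.000
1 -1 1.781 -1.625
2 -1 -4.098 0.078
3 -1 2.731 -2.010
4 -1 -5.259 0.361
5 -1 4.038 -2.449
6 -1 -6.822 0.794
7 -1 5.830 -3.014
8 -1 -8.935 1.408
9 -1 8.278 -3.763
10 -1 -11.802 2.257
11 -1 11.612 -4.773

(exact arithmetic carried between steps; '≈' marks a value shown rounded to 6 d.p. or computed from one; I and e_prev carry over from the previous line; the table rounds u and y to 3 d.p., halves away from zero)
n=0: y=0, sp=-1, e=sp−y=-1; I=-1, D=e−e_prev=-1; u=2·(-1)+3/4·(-1)+1/2·(-1)=-3.25; next y=1/2·0+1/2·(-3.25)=-1.625
n=1: y=-1.625, sp=-1, e=sp−y=0.625; I=-0.375, D=e−e_prev=1.625; u=2·0.625+3/4·(-0.375)+1/2·1.625=1.78125; next y=1/2·(-1.625)+1/2·1.78125=0.078125
n=2: y=0.078125, sp=-1, e=sp−y=-1.078125; I=-1.453125, D=e−e_prev=-1.703125; u=2·(-1.078125)+3/4·(-1.453125)+1/2·(-1.703125)≈-4.097656; next y=1/2·0.078125+1/2·(-4.097656)≈-2.009766
n=3: y≈-2.009766, sp=-1, e=sp−y≈1.009766; I≈-0.443359, D=e−e_prev≈2.087891; u=2·1.009766+3/4·(-0.443359)+1/2·2.087891≈2.730957; next y=1/2·(-2.009766)+1/2·2.730957≈0.360596
n=4: y≈0.360596, sp=-1, e=sp−y≈-1.360596; I≈-1.803955, D=e−e_prev≈-2.370361; u=2·(-1.360596)+3/4·(-1.803955)+1/2·(-2.370361)≈-5.259338; next y=1/2·0.360596+1/2·(-5.259338)≈-2.449371
n=5: y≈-2.449371, sp=-1, e=sp−y≈1.449371; I≈-0.354584, D=e−e_prev≈2.809967; u=2·1.449371+3/4·(-0.354584)+1/2·2.809967≈4.037788; next y=1/2·(-2.449371)+1/2·4.037788≈0.794209
n=6: y≈0.794209, sp=-1, e=sp−y≈-1.794209; I≈-2.148792, D=e−e_prev≈-3.243580; u=2·(-1.794209)+3/4·(-2.148792)+1/2·(-3.243580)≈-6.821801; next y=1/2·0.794209+1/2·(-6.821801)≈-3.013796
n=7: y≈-3.013796, sp=-1, e=sp−y≈2.013796; I≈-0.134996, D=e−e_prev≈3.808005; u=2·2.013796+3/4·(-0.134996)+1/2·3.808005≈5.830348; next y=1/2·(-3.013796)+1/2·5.830348≈1.408276
n=8: y≈1.408276, sp=-1, e=sp−y≈-2.408276; I≈-2.543272, D=e−e_prev≈-4.422072; u=2·(-2.408276)+3/4·(-2.543272)+1/2·(-4.422072)≈-8.935042; next y=1/2·1.408276+1/2·(-8.935042)≈-3.763383
n=9: y≈-3.763383, sp=-1, e=sp−y≈2.763383; I≈0.220111, D=e−e_prev≈5.171659; u=2·2.763383+3/4·0.220111+1/2·5.171659≈8.277679; next y=1/2·(-3.763383)+1/2·8.277679≈2.257148
n=10: y≈2.257148, sp=-1, e=sp−y≈-3.257148; I≈-3.037037, D=e−e_prev≈-6.020531; u=2·(-3.257148)+3/4·(-3.037037)+1/2·(-6.020531)≈-11.802339; next y=1/2·2.257148+1/2·(-11.802339)≈-4.772595
n=11: y≈-4.772595, sp=-1, e=sp−y≈3.772595; I≈0.735559, D=e−e_prev≈7.029743; u=2·3.772595+3/4·0.735559+1/2·7.029743≈11.611731; next y=1/2·(-4.772595)+1/2·11.611731≈3.419568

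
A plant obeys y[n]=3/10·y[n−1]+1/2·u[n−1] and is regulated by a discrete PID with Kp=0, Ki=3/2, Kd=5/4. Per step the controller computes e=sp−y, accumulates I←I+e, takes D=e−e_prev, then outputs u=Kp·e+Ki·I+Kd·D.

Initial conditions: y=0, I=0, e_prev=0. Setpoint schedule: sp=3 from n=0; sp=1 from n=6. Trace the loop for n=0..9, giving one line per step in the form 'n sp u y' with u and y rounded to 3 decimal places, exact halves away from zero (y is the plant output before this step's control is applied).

0 3 8.250 0.000
1 3 -2.344 4.125
2 3 12.288 0.066
3 3 -5.154 6.164
4 3 16.675 -0.728
5 3 -10.678 8.119
6 1 17.514 -2.903
7 1 -17.579 7.886
8 1 24.930 -6.424
9 1 -28.466 10.538

(exact arithmetic carried between steps; '≈' marks a value shown rounded to 6 d.p. or computed from one; I and e_prev carry over from the previous line; the table rounds u and y to 3 d.p., halves away from zero)
n=0: y=0, sp=3, e=sp−y=3; I=3, D=e−e_prev=3; u=0·3+3/2·3+5/4·3=8.25; next y=3/10·0+1/2·8.25=4.125
n=1: y=4.125, sp=3, e=sp−y=-1.125; I=1.875, D=e−e_prev=-4.125; u=0·(-1.125)+3/2·1.875+5/4·(-4.125)=-2.34375; next y=3/10·4.125+1/2·(-2.34375)=0.065625
n=2: y=0.065625, sp=3, e=sp−y=2.934375; I=4.809375, D=e−e_prev=4.059375; u=0·2.934375+3/2·4.809375+5/4·4.059375≈12.288281; next y=3/10·0.065625+1/2·12.288281≈6.163828
n=3: y≈6.163828, sp=3, e=sp−y≈-3.163828; I≈1.645547, D=e−e_prev≈-6.098203; u=0·(-3.163828)+3/2·1.645547+5/4·(-6.098203)≈-5.154434; next y=3/10·6.163828+1/2·(-5.154434)≈-0.728068
n=4: y≈-0.728068, sp=3, e=sp−y≈3.728068; I≈5.373615, D=e−e_prev≈6.891896; u=0·3.728068+3/2·5.373615+5/4·6.891896≈16.675293; next y=3/10·(-0.728068)+1/2·16.675293≈8.119226
n=5: y≈8.119226, sp=3, e=sp−y≈-5.119226; I≈0.254389, D=e−e_prev≈-8.847295; u=0·(-5.119226)+3/2·0.254389+5/4·(-8.847295)≈-10.677535; next y=3/10·8.119226+1/2·(-10.677535)≈-2.902999
n=6: y≈-2.902999, sp=1, e=sp−y≈3.902999; I≈4.157388, D=e−e_prev≈9.022226; u=0·3.902999+3/2·4.157388+5/4·9.022226≈17.513865; next y=3/10·(-2.902999)+1/2·17.513865≈7.886033
n=7: y≈7.886033, sp=1, e=sp−y≈-6.886033; I≈-2.728644, D=e−e_prev≈-10.789032; u=0·(-6.886033)+3/2·(-2.728644)+5/4·(-10.789032)≈-17.579256; next y=3/10·7.886033+1/2·(-17.579256)≈-6.423818
n=8: y≈-6.423818, sp=1, e=sp−y≈7.423818; I≈4.695174, D=e−e_prev≈14.309851; u=0·7.423818+3/2·4.695174+5/4·14.309851≈24.930075; next y=3/10·(-6.423818)+1/2·24.930075≈10.537892
n=9: y≈10.537892, sp=1, e=sp−y≈-9.537892; I≈-4.842718, D=e−e_prev≈-16.961710; u=0·(-9.537892)+3/2·(-4.842718)+5/4·(-16.961710)≈-28.466215; next y=3/10·10.537892+1/2·(-28.466215)≈-11.071740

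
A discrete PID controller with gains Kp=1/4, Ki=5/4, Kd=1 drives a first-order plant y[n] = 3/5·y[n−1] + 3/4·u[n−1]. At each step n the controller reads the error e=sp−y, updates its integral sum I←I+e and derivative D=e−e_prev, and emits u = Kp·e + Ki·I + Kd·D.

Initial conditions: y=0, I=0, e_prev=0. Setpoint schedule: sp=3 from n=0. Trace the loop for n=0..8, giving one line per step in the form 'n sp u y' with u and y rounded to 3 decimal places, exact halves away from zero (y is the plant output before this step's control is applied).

0 3 7.500 0.000
1 3 -5.813 5.625
2 3 13.055 -0.984
3 3 -14.036 9.200
4 3 23.916 -5.007
5 3 -30.132 14.933
6 3 46.322 -13.639
7 3 -61.945 26.558
8 3 91.510 -30.524

(exact arithmetic carried between steps; '≈' marks a value shown rounded to 6 d.p. or computed from one; I and e_prev carry over from the previous line; the table rounds u and y to 3 d.p., halves away from zero)
n=0: y=0, sp=3, e=sp−y=3; I=3, D=e−e_prev=3; u=1/4·3+5/4·3+1·3=7.5; next y=3/5·0+3/4·7.5=5.625
n=1: y=5.625, sp=3, e=sp−y=-2.625; I=0.375, D=e−e_prev=-5.625; u=1/4·(-2.625)+5/4·0.375+1·(-5.625)=-5.8125; next y=3/5·5.625+3/4·(-5.8125)=-0.984375
n=2: y=-0.984375, sp=3, e=sp−y=3.984375; I=4.359375, D=e−e_prev=6.609375; u=1/4·3.984375+5/4·4.359375+1·6.609375≈13.054688; next y=3/5·(-0.984375)+3/4·13.054688≈9.200391
n=3: y≈9.200391, sp=3, e=sp−y≈-6.200391; I≈-1.841016, D=e−e_prev≈-10.184766; u=1/4·(-6.200391)+5/4·(-1.841016)+1·(-10.184766)≈-14.036133; next y=3/5·9.200391+3/4·(-14.036133)≈-5.006865
n=4: y≈-5.006865, sp=3, e=sp−y≈8.006865; I≈6.165850, D=e−e_prev≈14.207256; u=1/4·8.006865+5/4·6.165850+1·14.207256≈23.916284; next y=3/5·(-5.006865)+3/4·23.916284≈14.933094
n=5: y≈14.933094, sp=3, e=sp−y≈-11.933094; I≈-5.767244, D=e−e_prev≈-19.939959; u=1/4·(-11.933094)+5/4·(-5.767244)+1·(-19.939959)≈-30.132288; next y=3/5·14.933094+3/4·(-30.132288)≈-13.639360
n=6: y≈-13.639360, sp=3, e=sp−y≈16.639360; I≈10.872115, D=e−e_prev≈28.572454; u=1/4·16.639360+5/4·10.872115+1·28.572454≈46.322438; next y=3/5·(-13.639360)+3/4·46.322438≈26.558213
n=7: y≈26.558213, sp=3, e=sp−y≈-23.558213; I≈-12.686097, D=e−e_prev≈-40.197572; u=1/4·(-23.558213)+5/4·(-12.686097)+1·(-40.197572)≈-61.944747; next y=3/5·26.558213+3/4·(-61.944747)≈-30.523633
n=8: y≈-30.523633, sp=3, e=sp−y≈33.523633; I≈20.837535, D=e−e_prev≈57.081845; u=1/4·33.523633+5/4·20.837535+1·57.081845≈91.509673; next y=3/5·(-30.523633)+3/4·91.509673≈50.318075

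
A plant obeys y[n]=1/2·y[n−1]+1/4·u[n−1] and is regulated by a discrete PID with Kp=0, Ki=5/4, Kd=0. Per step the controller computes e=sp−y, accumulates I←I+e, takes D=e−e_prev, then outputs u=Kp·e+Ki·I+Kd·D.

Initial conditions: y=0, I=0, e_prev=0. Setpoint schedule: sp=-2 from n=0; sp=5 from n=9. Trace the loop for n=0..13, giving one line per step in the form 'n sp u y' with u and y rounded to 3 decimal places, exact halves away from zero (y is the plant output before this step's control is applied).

(exact arithmetic carried between steps; '≈' marks a value shown rounded to 6 d.p. or computed from one; I and e_prev carry over from the previous line; the table rounds u and y to 3 d.p., halves away from zero)
n=0: y=0, sp=-2, e=sp−y=-2; I=-2, D=e−e_prev=-2; u=0·(-2)+5/4·(-2)+0·(-2)=-2.5; next y=1/2·0+1/4·(-2.5)=-0.625
n=1: y=-0.625, sp=-2, e=sp−y=-1.375; I=-3.375, D=e−e_prev=0.625; u=0·(-1.375)+5/4·(-3.375)+0·0.625=-4.21875; next y=1/2·(-0.625)+1/4·(-4.21875)≈-1.367188
n=2: y≈-1.367188, sp=-2, e=sp−y≈-0.632813; I≈-4.007813, D=e−e_prev≈0.742188; u=0·(-0.632813)+5/4·(-4.007813)+0·0.742188≈-5.009766; next y=1/2·(-1.367188)+1/4·(-5.009766)≈-1.936035
n=3: y≈-1.936035, sp=-2, e=sp−y≈-0.063965; I≈-4.071777, D=e−e_prev≈0.568848; u=0·(-0.063965)+5/4·(-4.071777)+0·0.568848≈-5.089722; next y=1/2·(-1.936035)+1/4·(-5.089722)≈-2.240448
n=4: y≈-2.240448, sp=-2, e=sp−y≈0.240448; I≈-3.831329, D=e−e_prev≈0.304413; u=0·0.240448+5/4·(-3.831329)+0·0.304413≈-4.789162; next y=1/2·(-2.240448)+1/4·(-4.789162)≈-2.317514
n=5: y≈-2.317514, sp=-2, e=sp−y≈0.317514; I≈-3.513815, D=e−e_prev≈0.077066; u=0·0.317514+5/4·(-3.513815)+0·0.077066≈-4.392269; next y=1/2·(-2.317514)+1/4·(-4.392269)≈-2.256824
n=6: y≈-2.256824, sp=-2, e=sp−y≈0.256824; I≈-3.256991, D=e−e_prev≈-0.060690; u=0·0.256824+5/4·(-3.256991)+0·(-0.060690)≈-4.071238; next y=1/2·(-2.256824)+1/4·(-4.071238)≈-2.146222
n=7: y≈-2.146222, sp=-2, e=sp−y≈0.146222; I≈-3.110769, D=e−e_prev≈-0.110603; u=0·0.146222+5/4·(-3.110769)+0·(-0.110603)≈-3.888461; next y=1/2·(-2.146222)+1/4·(-3.888461)≈-2.045226
n=8: y≈-2.045226, sp=-2, e=sp−y≈0.045226; I≈-3.065543, D=e−e_prev≈-0.100996; u=0·0.045226+5/4·(-3.065543)+0·(-0.100996)≈-3.831928; next y=1/2·(-2.045226)+1/4·(-3.831928)≈-1.980595
n=9: y≈-1.980595, sp=5, e=sp−y≈6.980595; I≈3.915052, D=e−e_prev≈6.935369; u=0·6.980595+5/4·3.915052+0·6.935369≈4.893816; next y=1/2·(-1.980595)+1/4·4.893816≈0.233156
n=10: y≈0.233156, sp=5, e=sp−y≈4.766844; I≈8.681896, D=e−e_prev≈-2.213751; u=0·4.766844+5/4·8.681896+0·(-2.213751)≈10.852370; next y=1/2·0.233156+1/4·10.852370≈2.829671
n=11: y≈2.829671, sp=5, e=sp−y≈2.170329; I≈10.852225, D=e−e_prev≈-2.596514; u=0·2.170329+5/4·10.852225+0·(-2.596514)≈13.565282; next y=1/2·2.829671+1/4·13.565282≈4.806156
n=12: y≈4.806156, sp=5, e=sp−y≈0.193844; I≈11.046070, D=e−e_prev≈-1.976485; u=0·0.193844+5/4·11.046070+0·(-1.976485)≈13.807587; next y=1/2·4.806156+1/4·13.807587≈5.854975
n=13: y≈5.854975, sp=5, e=sp−y≈-0.854975; I≈10.191095, D=e−e_prev≈-1.048819; u=0·(-0.854975)+5/4·10.191095+0·(-1.048819)≈12.738869; next y=1/2·5.854975+1/4·12.738869≈6.112205

0 -2 -2.500 0.000
1 -2 -4.219 -0.625
2 -2 -5.010 -1.367
3 -2 -5.090 -1.936
4 -2 -4.789 -2.240
5 -2 -4.392 -2.318
6 -2 -4.071 -2.257
7 -2 -3.888 -2.146
8 -2 -3.832 -2.045
9 5 4.894 -1.981
10 5 10.852 0.233
11 5 13.565 2.830
12 5 13.808 4.806
13 5 12.739 5.855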